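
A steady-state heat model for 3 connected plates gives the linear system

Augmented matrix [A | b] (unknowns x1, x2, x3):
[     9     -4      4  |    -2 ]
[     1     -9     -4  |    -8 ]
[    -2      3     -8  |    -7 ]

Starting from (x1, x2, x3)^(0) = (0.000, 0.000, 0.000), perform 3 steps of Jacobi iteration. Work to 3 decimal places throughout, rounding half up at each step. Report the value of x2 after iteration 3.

0.303

Iteration 1:
  x1 = (-2 - (-4)·0.000 - (4)·0.000) / (9) = -0.222
  x2 = (-8 - (1)·0.000 - (-4)·0.000) / (-9) = 0.889
  x3 = (-7 - (-2)·0.000 - (3)·0.000) / (-8) = 0.875
Iteration 2:
  x1 = (-2 - (-4)·0.889 - (4)·0.875) / (9) = -0.216
  x2 = (-8 - (1)·-0.222 - (-4)·0.875) / (-9) = 0.475
  x3 = (-7 - (-2)·-0.222 - (3)·0.889) / (-8) = 1.264
Iteration 3:
  x1 = (-2 - (-4)·0.475 - (4)·1.264) / (9) = -0.573
  x2 = (-8 - (1)·-0.216 - (-4)·1.264) / (-9) = 0.303
  x3 = (-7 - (-2)·-0.216 - (3)·0.475) / (-8) = 1.107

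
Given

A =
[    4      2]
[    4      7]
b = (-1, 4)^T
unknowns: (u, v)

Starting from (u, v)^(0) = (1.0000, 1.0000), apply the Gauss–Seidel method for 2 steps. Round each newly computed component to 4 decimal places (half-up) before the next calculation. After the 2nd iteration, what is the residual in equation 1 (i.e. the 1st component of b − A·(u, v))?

0.0000

Iteration 1:
  u = (-1 - (2)·1.0000) / (4) = -0.7500
  v = (4 - (4)·-0.7500) / (7) = 1.0000
Iteration 2:
  u = (-1 - (2)·1.0000) / (4) = -0.7500
  v = (4 - (4)·-0.7500) / (7) = 1.0000
Residual b − A·x = (0.0000, 0.0000)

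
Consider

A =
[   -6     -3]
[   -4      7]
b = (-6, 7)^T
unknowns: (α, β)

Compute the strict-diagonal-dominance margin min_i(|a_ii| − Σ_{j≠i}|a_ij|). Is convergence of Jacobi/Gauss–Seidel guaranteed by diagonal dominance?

row 1: |-6| − (3) = 3
row 2: |7| − (4) = 3
minimum over rows = 3 → strictly diagonally dominant (convergence guaranteed)

3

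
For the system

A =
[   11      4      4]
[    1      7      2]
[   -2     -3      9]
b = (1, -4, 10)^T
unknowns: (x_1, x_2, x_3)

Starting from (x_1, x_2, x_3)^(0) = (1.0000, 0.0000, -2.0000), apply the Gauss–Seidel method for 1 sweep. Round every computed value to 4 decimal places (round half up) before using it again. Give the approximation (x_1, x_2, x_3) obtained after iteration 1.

Iteration 1:
  x_1 = (1 - (4)·0.0000 - (4)·-2.0000) / (11) = 0.8182
  x_2 = (-4 - (1)·0.8182 - (2)·-2.0000) / (7) = -0.1169
  x_3 = (10 - (-2)·0.8182 - (-3)·-0.1169) / (9) = 1.2540

(0.8182, -0.1169, 1.2540)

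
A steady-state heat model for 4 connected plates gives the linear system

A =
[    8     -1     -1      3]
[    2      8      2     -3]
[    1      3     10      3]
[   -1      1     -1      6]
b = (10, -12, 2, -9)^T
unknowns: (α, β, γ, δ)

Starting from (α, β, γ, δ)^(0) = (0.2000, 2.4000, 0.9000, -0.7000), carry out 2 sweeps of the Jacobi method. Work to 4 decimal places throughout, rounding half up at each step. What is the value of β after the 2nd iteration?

-2.5425

Iteration 1:
  α = (10 - (-1)·2.4000 - (-1)·0.9000 - (3)·-0.7000) / (8) = 1.9250
  β = (-12 - (2)·0.2000 - (2)·0.9000 - (-3)·-0.7000) / (8) = -2.0375
  γ = (2 - (1)·0.2000 - (3)·2.4000 - (3)·-0.7000) / (10) = -0.3300
  δ = (-9 - (-1)·0.2000 - (1)·2.4000 - (-1)·0.9000) / (6) = -1.7167
Iteration 2:
  α = (10 - (-1)·-2.0375 - (-1)·-0.3300 - (3)·-1.7167) / (8) = 1.5978
  β = (-12 - (2)·1.9250 - (2)·-0.3300 - (-3)·-1.7167) / (8) = -2.5425
  γ = (2 - (1)·1.9250 - (3)·-2.0375 - (3)·-1.7167) / (10) = 1.1338
  δ = (-9 - (-1)·1.9250 - (1)·-2.0375 - (-1)·-0.3300) / (6) = -0.8946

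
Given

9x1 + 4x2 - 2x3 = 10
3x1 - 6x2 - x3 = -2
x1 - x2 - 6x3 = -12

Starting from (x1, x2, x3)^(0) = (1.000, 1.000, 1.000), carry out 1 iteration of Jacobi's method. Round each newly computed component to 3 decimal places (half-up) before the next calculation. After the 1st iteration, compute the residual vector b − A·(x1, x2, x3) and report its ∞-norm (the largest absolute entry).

Iteration 1:
  x1 = (10 - (4)·1.000 - (-2)·1.000) / (9) = 0.889
  x2 = (-2 - (3)·1.000 - (-1)·1.000) / (-6) = 0.667
  x3 = (-12 - (1)·1.000 - (-1)·1.000) / (-6) = 2.000
Residual b − A·x = (3.331, 1.335, -0.222); ∞-norm = 3.331

3.331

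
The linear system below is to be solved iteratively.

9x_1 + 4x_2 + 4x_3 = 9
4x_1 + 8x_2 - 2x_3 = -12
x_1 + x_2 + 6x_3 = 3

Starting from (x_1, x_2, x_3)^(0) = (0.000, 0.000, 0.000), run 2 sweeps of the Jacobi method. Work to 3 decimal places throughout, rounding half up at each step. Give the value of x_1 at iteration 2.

Iteration 1:
  x_1 = (9 - (4)·0.000 - (4)·0.000) / (9) = 1.000
  x_2 = (-12 - (4)·0.000 - (-2)·0.000) / (8) = -1.500
  x_3 = (3 - (1)·0.000 - (1)·0.000) / (6) = 0.500
Iteration 2:
  x_1 = (9 - (4)·-1.500 - (4)·0.500) / (9) = 1.444
  x_2 = (-12 - (4)·1.000 - (-2)·0.500) / (8) = -1.875
  x_3 = (3 - (1)·1.000 - (1)·-1.500) / (6) = 0.583

1.444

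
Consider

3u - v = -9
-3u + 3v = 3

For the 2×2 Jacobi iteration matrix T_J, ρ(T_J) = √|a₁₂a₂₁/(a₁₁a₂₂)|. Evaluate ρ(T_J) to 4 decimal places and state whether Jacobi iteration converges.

0.5774

a₁₂a₂₁/(a₁₁a₂₂) = (-1)·(-3) / ((3)·(3)) = 0.333333
ρ = √|0.333333| = √0.333333 = 0.5774
ρ < 1, so Jacobi converges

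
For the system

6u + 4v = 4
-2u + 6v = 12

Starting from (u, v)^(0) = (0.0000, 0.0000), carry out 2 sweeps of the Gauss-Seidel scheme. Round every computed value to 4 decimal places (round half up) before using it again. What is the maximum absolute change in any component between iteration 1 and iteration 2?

1.4815

Iteration 1:
  u = (4 - (4)·0.0000) / (6) = 0.6667
  v = (12 - (-2)·0.6667) / (6) = 2.2222
Iteration 2:
  u = (4 - (4)·2.2222) / (6) = -0.8148
  v = (12 - (-2)·-0.8148) / (6) = 1.7284
Change: (-1.4815, -0.4938) → max |·| = 1.4815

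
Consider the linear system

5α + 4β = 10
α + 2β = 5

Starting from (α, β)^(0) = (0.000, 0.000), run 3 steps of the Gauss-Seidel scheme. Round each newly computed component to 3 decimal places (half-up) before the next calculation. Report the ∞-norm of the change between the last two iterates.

Iteration 1:
  α = (10 - (4)·0.000) / (5) = 2.000
  β = (5 - (1)·2.000) / (2) = 1.500
Iteration 2:
  α = (10 - (4)·1.500) / (5) = 0.800
  β = (5 - (1)·0.800) / (2) = 2.100
Iteration 3:
  α = (10 - (4)·2.100) / (5) = 0.320
  β = (5 - (1)·0.320) / (2) = 2.340
Change: (-0.480, 0.240) → max |·| = 0.480

0.480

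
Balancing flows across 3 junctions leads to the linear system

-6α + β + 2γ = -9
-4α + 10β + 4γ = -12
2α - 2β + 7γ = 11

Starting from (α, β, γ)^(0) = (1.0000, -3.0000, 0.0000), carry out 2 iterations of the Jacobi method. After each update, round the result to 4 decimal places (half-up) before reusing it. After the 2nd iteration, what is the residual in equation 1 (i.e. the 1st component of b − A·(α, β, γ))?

-1.0858

Iteration 1:
  α = (-9 - (1)·-3.0000 - (2)·0.0000) / (-6) = 1.0000
  β = (-12 - (-4)·1.0000 - (4)·0.0000) / (10) = -0.8000
  γ = (11 - (2)·1.0000 - (-2)·-3.0000) / (7) = 0.4286
Iteration 2:
  α = (-9 - (1)·-0.8000 - (2)·0.4286) / (-6) = 1.5095
  β = (-12 - (-4)·1.0000 - (4)·0.4286) / (10) = -0.9714
  γ = (11 - (2)·1.0000 - (-2)·-0.8000) / (7) = 1.0571
Residual b − A·x = (-1.0858, -0.4764, -1.3615)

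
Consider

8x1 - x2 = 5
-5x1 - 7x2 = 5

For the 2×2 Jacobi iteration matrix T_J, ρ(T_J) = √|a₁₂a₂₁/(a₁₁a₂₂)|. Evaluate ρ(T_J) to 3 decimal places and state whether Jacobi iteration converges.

a₁₂a₂₁/(a₁₁a₂₂) = (-1)·(-5) / ((8)·(-7)) = -0.089286
ρ = √|-0.089286| = √0.089286 = 0.299
ρ < 1, so Jacobi converges

0.299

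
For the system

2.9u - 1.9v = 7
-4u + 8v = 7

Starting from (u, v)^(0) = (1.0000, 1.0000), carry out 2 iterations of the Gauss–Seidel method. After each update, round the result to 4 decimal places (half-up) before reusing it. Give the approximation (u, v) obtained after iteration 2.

Iteration 1:
  u = (7 - (-1.9)·1.0000) / (2.9) = 3.0690
  v = (7 - (-4)·3.0690) / (8) = 2.4095
Iteration 2:
  u = (7 - (-1.9)·2.4095) / (2.9) = 3.9924
  v = (7 - (-4)·3.9924) / (8) = 2.8712

(3.9924, 2.8712)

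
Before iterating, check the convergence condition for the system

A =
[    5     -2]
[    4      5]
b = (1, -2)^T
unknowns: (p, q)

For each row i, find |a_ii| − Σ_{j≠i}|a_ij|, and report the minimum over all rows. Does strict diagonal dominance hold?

row 1: |5| − (2) = 3
row 2: |5| − (4) = 1
minimum over rows = 1 → strictly diagonally dominant (convergence guaranteed)

1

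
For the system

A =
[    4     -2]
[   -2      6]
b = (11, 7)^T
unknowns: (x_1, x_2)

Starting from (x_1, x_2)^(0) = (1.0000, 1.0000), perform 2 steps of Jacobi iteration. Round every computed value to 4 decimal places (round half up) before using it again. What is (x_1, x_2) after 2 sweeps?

Iteration 1:
  x_1 = (11 - (-2)·1.0000) / (4) = 3.2500
  x_2 = (7 - (-2)·1.0000) / (6) = 1.5000
Iteration 2:
  x_1 = (11 - (-2)·1.5000) / (4) = 3.5000
  x_2 = (7 - (-2)·3.2500) / (6) = 2.2500

(3.5000, 2.2500)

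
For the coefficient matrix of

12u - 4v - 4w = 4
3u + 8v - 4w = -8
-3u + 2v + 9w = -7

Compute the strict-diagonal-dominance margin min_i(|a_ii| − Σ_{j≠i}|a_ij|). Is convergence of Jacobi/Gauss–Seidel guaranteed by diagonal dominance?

1

row 1: |12| − (4+4) = 4
row 2: |8| − (3+4) = 1
row 3: |9| − (3+2) = 4
minimum over rows = 1 → strictly diagonally dominant (convergence guaranteed)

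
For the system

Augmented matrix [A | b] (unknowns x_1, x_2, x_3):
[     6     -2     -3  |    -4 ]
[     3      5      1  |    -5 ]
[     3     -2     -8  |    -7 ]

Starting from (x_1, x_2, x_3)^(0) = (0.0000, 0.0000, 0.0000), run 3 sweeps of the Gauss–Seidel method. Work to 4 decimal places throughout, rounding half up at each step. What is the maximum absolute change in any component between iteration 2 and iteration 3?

Iteration 1:
  x_1 = (-4 - (-2)·0.0000 - (-3)·0.0000) / (6) = -0.6667
  x_2 = (-5 - (3)·-0.6667 - (1)·0.0000) / (5) = -0.6000
  x_3 = (-7 - (3)·-0.6667 - (-2)·-0.6000) / (-8) = 0.7750
Iteration 2:
  x_1 = (-4 - (-2)·-0.6000 - (-3)·0.7750) / (6) = -0.4792
  x_2 = (-5 - (3)·-0.4792 - (1)·0.7750) / (5) = -0.8675
  x_3 = (-7 - (3)·-0.4792 - (-2)·-0.8675) / (-8) = 0.9122
Iteration 3:
  x_1 = (-4 - (-2)·-0.8675 - (-3)·0.9122) / (6) = -0.4997
  x_2 = (-5 - (3)·-0.4997 - (1)·0.9122) / (5) = -0.8826
  x_3 = (-7 - (3)·-0.4997 - (-2)·-0.8826) / (-8) = 0.9083
Change: (-0.0205, -0.0151, -0.0039) → max |·| = 0.0205

0.0205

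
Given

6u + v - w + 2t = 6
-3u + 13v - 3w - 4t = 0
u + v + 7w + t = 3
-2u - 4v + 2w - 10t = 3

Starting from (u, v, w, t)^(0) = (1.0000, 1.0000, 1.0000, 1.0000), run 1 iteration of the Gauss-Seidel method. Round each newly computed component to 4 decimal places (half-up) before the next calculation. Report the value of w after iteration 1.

0.0916

Iteration 1:
  u = (6 - (1)·1.0000 - (-1)·1.0000 - (2)·1.0000) / (6) = 0.6667
  v = (0 - (-3)·0.6667 - (-3)·1.0000 - (-4)·1.0000) / (13) = 0.6923
  w = (3 - (1)·0.6667 - (1)·0.6923 - (1)·1.0000) / (7) = 0.0916
  t = (3 - (-2)·0.6667 - (-4)·0.6923 - (2)·0.0916) / (-10) = -0.6919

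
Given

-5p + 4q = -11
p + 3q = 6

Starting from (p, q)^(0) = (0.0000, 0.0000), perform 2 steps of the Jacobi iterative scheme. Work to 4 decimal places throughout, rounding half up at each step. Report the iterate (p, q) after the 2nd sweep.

Iteration 1:
  p = (-11 - (4)·0.0000) / (-5) = 2.2000
  q = (6 - (1)·0.0000) / (3) = 2.0000
Iteration 2:
  p = (-11 - (4)·2.0000) / (-5) = 3.8000
  q = (6 - (1)·2.2000) / (3) = 1.2667

(3.8000, 1.2667)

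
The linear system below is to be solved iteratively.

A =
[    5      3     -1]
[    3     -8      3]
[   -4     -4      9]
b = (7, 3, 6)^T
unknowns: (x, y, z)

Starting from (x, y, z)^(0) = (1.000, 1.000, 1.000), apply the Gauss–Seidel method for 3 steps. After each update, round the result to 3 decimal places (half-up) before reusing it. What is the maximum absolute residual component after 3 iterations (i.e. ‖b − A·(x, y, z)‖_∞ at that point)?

0.246

Iteration 1:
  x = (7 - (3)·1.000 - (-1)·1.000) / (5) = 1.000
  y = (3 - (3)·1.000 - (3)·1.000) / (-8) = 0.375
  z = (6 - (-4)·1.000 - (-4)·0.375) / (9) = 1.278
Iteration 2:
  x = (7 - (3)·0.375 - (-1)·1.278) / (5) = 1.431
  y = (3 - (3)·1.431 - (3)·1.278) / (-8) = 0.641
  z = (6 - (-4)·1.431 - (-4)·0.641) / (9) = 1.588
Iteration 3:
  x = (7 - (3)·0.641 - (-1)·1.588) / (5) = 1.333
  y = (3 - (3)·1.333 - (3)·1.588) / (-8) = 0.720
  z = (6 - (-4)·1.333 - (-4)·0.720) / (9) = 1.579
Residual b − A·x = (-0.246, 0.024, 0.001); ∞-norm = 0.246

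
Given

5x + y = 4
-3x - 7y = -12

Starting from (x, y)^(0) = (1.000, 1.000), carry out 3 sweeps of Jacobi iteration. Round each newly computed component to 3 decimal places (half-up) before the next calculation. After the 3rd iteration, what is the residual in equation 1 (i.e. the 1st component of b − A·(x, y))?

Iteration 1:
  x = (4 - (1)·1.000) / (5) = 0.600
  y = (-12 - (-3)·1.000) / (-7) = 1.286
Iteration 2:
  x = (4 - (1)·1.286) / (5) = 0.543
  y = (-12 - (-3)·0.600) / (-7) = 1.457
Iteration 3:
  x = (4 - (1)·1.457) / (5) = 0.509
  y = (-12 - (-3)·0.543) / (-7) = 1.482
Residual b − A·x = (-0.027, -0.099)

-0.027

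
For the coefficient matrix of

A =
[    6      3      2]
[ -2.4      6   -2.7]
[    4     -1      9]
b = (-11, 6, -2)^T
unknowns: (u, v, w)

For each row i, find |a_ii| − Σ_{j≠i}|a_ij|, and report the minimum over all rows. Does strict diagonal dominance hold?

0.9

row 1: |6| − (3+2) = 1
row 2: |6| − (2.4+2.7) = 0.9
row 3: |9| − (4+1) = 4
minimum over rows = 0.9 → strictly diagonally dominant (convergence guaranteed)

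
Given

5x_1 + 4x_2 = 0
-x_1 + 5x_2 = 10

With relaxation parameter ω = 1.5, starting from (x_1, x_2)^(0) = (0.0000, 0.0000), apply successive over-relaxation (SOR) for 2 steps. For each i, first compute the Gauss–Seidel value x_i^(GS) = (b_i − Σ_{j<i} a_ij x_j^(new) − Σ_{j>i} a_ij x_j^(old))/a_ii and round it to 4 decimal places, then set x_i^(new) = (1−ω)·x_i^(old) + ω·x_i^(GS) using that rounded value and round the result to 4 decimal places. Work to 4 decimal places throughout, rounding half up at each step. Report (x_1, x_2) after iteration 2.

Iteration 1:
  x_1: GS value = (0 - (4)·0.0000) / (5) = 0.0000;  x_1 ← (1−ω)·0.0000 + ω·0.0000 = 0.0000
  x_2: GS value = (10 - (-1)·0.0000) / (5) = 2.0000;  x_2 ← (1−ω)·0.0000 + ω·2.0000 = 3.0000
Iteration 2:
  x_1: GS value = (0 - (4)·3.0000) / (5) = -2.4000;  x_1 ← (1−ω)·0.0000 + ω·-2.4000 = -3.6000
  x_2: GS value = (10 - (-1)·-3.6000) / (5) = 1.2800;  x_2 ← (1−ω)·3.0000 + ω·1.2800 = 0.4200

(-3.6000, 0.4200)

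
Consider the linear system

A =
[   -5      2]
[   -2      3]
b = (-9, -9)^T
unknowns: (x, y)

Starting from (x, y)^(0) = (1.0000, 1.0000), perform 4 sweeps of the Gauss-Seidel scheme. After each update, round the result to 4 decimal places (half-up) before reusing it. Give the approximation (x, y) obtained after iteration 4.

(0.8444, -2.4371)

Iteration 1:
  x = (-9 - (2)·1.0000) / (-5) = 2.2000
  y = (-9 - (-2)·2.2000) / (3) = -1.5333
Iteration 2:
  x = (-9 - (2)·-1.5333) / (-5) = 1.1867
  y = (-9 - (-2)·1.1867) / (3) = -2.2089
Iteration 3:
  x = (-9 - (2)·-2.2089) / (-5) = 0.9164
  y = (-9 - (-2)·0.9164) / (3) = -2.3891
Iteration 4:
  x = (-9 - (2)·-2.3891) / (-5) = 0.8444
  y = (-9 - (-2)·0.8444) / (3) = -2.4371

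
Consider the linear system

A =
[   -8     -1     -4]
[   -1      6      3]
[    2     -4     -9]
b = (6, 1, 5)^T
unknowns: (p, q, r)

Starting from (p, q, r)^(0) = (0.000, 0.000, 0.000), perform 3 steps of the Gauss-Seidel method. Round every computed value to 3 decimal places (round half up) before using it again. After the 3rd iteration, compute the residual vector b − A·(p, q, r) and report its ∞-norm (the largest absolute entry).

Iteration 1:
  p = (6 - (-1)·0.000 - (-4)·0.000) / (-8) = -0.750
  q = (1 - (-1)·-0.750 - (3)·0.000) / (6) = 0.042
  r = (5 - (2)·-0.750 - (-4)·0.042) / (-9) = -0.741
Iteration 2:
  p = (6 - (-1)·0.042 - (-4)·-0.741) / (-8) = -0.385
  q = (1 - (-1)·-0.385 - (3)·-0.741) / (6) = 0.473
  r = (5 - (2)·-0.385 - (-4)·0.473) / (-9) = -0.851
Iteration 3:
  p = (6 - (-1)·0.473 - (-4)·-0.851) / (-8) = -0.384
  q = (1 - (-1)·-0.384 - (3)·-0.851) / (6) = 0.528
  r = (5 - (2)·-0.384 - (-4)·0.528) / (-9) = -0.876
Residual b − A·x = (-0.048, 0.076, -0.004); ∞-norm = 0.076

0.076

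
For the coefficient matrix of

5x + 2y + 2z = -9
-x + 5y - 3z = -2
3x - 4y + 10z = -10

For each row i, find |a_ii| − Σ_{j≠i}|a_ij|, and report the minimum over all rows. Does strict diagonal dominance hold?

1

row 1: |5| − (2+2) = 1
row 2: |5| − (1+3) = 1
row 3: |10| − (3+4) = 3
minimum over rows = 1 → strictly diagonally dominant (convergence guaranteed)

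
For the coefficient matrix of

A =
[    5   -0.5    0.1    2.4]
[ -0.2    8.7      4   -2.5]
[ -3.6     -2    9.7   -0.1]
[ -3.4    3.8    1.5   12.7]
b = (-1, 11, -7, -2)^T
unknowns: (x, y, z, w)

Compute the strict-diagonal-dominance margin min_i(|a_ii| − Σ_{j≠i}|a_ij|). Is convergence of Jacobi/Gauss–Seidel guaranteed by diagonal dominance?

row 1: |5| − (0.5+0.1+2.4) = 2
row 2: |8.7| − (0.2+4+2.5) = 2
row 3: |9.7| − (3.6+2+0.1) = 4
row 4: |12.7| − (3.4+3.8+1.5) = 4
minimum over rows = 2 → strictly diagonally dominant (convergence guaranteed)

2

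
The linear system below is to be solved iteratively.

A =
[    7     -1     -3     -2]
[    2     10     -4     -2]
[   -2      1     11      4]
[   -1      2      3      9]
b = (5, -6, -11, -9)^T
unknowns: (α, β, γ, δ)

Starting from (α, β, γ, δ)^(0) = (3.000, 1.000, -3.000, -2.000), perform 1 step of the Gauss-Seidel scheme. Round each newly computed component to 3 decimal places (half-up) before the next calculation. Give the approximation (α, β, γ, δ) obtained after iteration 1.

Iteration 1:
  α = (5 - (-1)·1.000 - (-3)·-3.000 - (-2)·-2.000) / (7) = -1.000
  β = (-6 - (2)·-1.000 - (-4)·-3.000 - (-2)·-2.000) / (10) = -2.000
  γ = (-11 - (-2)·-1.000 - (1)·-2.000 - (4)·-2.000) / (11) = -0.273
  δ = (-9 - (-1)·-1.000 - (2)·-2.000 - (3)·-0.273) / (9) = -0.576

(-1.000, -2.000, -0.273, -0.576)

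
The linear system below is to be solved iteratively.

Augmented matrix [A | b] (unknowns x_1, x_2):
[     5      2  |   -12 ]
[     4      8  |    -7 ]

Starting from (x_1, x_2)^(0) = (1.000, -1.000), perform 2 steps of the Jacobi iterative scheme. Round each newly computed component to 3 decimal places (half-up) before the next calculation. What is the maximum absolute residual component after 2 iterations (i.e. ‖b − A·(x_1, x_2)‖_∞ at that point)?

Iteration 1:
  x_1 = (-12 - (2)·-1.000) / (5) = -2.000
  x_2 = (-7 - (4)·1.000) / (8) = -1.375
Iteration 2:
  x_1 = (-12 - (2)·-1.375) / (5) = -1.850
  x_2 = (-7 - (4)·-2.000) / (8) = 0.125
Residual b − A·x = (-3.000, -0.600); ∞-norm = 3.000

3.000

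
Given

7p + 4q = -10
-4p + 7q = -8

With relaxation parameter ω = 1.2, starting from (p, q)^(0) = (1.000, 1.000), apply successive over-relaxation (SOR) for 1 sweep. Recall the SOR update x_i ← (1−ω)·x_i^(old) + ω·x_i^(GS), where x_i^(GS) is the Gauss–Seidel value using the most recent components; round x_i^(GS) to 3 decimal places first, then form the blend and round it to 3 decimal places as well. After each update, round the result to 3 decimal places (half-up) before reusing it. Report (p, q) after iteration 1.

(-2.600, -3.355)

Iteration 1:
  p: GS value = (-10 - (4)·1.000) / (7) = -2.000;  p ← (1−ω)·1.000 + ω·-2.000 = -2.600
  q: GS value = (-8 - (-4)·-2.600) / (7) = -2.629;  q ← (1−ω)·1.000 + ω·-2.629 = -3.355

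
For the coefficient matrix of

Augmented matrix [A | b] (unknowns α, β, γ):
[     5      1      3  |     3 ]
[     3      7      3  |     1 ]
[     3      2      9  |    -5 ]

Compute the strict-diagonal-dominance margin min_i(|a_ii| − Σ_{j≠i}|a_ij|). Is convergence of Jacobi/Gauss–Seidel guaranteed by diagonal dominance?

1

row 1: |5| − (1+3) = 1
row 2: |7| − (3+3) = 1
row 3: |9| − (3+2) = 4
minimum over rows = 1 → strictly diagonally dominant (convergence guaranteed)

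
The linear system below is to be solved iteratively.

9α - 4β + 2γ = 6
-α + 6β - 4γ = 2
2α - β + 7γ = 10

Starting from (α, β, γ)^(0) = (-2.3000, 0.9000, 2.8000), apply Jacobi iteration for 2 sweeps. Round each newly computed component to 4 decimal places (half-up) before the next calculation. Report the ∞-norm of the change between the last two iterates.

0.6532

Iteration 1:
  α = (6 - (-4)·0.9000 - (2)·2.8000) / (9) = 0.4444
  β = (2 - (-1)·-2.3000 - (-4)·2.8000) / (6) = 1.8167
  γ = (10 - (2)·-2.3000 - (-1)·0.9000) / (7) = 2.2143
Iteration 2:
  α = (6 - (-4)·1.8167 - (2)·2.2143) / (9) = 0.9820
  β = (2 - (-1)·0.4444 - (-4)·2.2143) / (6) = 1.8836
  γ = (10 - (2)·0.4444 - (-1)·1.8167) / (7) = 1.5611
Change: (0.5376, 0.0669, -0.6532) → max |·| = 0.6532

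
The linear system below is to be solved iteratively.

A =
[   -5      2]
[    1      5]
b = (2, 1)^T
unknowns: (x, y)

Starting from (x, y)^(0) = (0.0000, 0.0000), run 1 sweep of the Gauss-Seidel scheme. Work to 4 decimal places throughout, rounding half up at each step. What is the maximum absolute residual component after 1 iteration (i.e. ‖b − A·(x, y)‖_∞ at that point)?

0.5600

Iteration 1:
  x = (2 - (2)·0.0000) / (-5) = -0.4000
  y = (1 - (1)·-0.4000) / (5) = 0.2800
Residual b − A·x = (-0.5600, 0.0000); ∞-norm = 0.5600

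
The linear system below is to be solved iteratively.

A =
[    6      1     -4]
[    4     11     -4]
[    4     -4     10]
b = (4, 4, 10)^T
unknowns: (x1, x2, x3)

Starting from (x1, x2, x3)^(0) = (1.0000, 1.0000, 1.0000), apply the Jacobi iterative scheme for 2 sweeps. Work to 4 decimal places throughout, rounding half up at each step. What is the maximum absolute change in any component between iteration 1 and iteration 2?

0.3212

Iteration 1:
  x1 = (4 - (1)·1.0000 - (-4)·1.0000) / (6) = 1.1667
  x2 = (4 - (4)·1.0000 - (-4)·1.0000) / (11) = 0.3636
  x3 = (10 - (4)·1.0000 - (-4)·1.0000) / (10) = 1.0000
Iteration 2:
  x1 = (4 - (1)·0.3636 - (-4)·1.0000) / (6) = 1.2727
  x2 = (4 - (4)·1.1667 - (-4)·1.0000) / (11) = 0.3030
  x3 = (10 - (4)·1.1667 - (-4)·0.3636) / (10) = 0.6788
Change: (0.1060, -0.0606, -0.3212) → max |·| = 0.3212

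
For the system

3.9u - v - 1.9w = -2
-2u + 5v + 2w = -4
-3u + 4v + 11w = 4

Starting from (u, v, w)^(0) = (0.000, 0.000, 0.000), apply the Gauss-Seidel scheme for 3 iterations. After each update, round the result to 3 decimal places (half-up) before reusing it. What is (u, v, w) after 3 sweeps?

Iteration 1:
  u = (-2 - (-1)·0.000 - (-1.9)·0.000) / (3.9) = -0.513
  v = (-4 - (-2)·-0.513 - (2)·0.000) / (5) = -1.005
  w = (4 - (-3)·-0.513 - (4)·-1.005) / (11) = 0.589
Iteration 2:
  u = (-2 - (-1)·-1.005 - (-1.9)·0.589) / (3.9) = -0.484
  v = (-4 - (-2)·-0.484 - (2)·0.589) / (5) = -1.229
  w = (4 - (-3)·-0.484 - (4)·-1.229) / (11) = 0.679
Iteration 3:
  u = (-2 - (-1)·-1.229 - (-1.9)·0.679) / (3.9) = -0.497
  v = (-4 - (-2)·-0.497 - (2)·0.679) / (5) = -1.270
  w = (4 - (-3)·-0.497 - (4)·-1.270) / (11) = 0.690

(-0.497, -1.270, 0.690)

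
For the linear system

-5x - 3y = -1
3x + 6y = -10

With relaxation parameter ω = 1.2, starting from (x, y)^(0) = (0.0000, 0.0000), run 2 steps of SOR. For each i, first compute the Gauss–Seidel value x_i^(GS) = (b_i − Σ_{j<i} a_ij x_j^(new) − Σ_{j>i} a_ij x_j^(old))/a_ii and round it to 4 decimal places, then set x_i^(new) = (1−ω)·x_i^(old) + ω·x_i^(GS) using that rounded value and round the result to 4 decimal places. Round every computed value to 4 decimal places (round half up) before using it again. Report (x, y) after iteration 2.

Iteration 1:
  x: GS value = (-1 - (-3)·0.0000) / (-5) = 0.2000;  x ← (1−ω)·0.0000 + ω·0.2000 = 0.2400
  y: GS value = (-10 - (3)·0.2400) / (6) = -1.7867;  y ← (1−ω)·0.0000 + ω·-1.7867 = -2.1440
Iteration 2:
  x: GS value = (-1 - (-3)·-2.1440) / (-5) = 1.4864;  x ← (1−ω)·0.2400 + ω·1.4864 = 1.7357
  y: GS value = (-10 - (3)·1.7357) / (6) = -2.5345;  y ← (1−ω)·-2.1440 + ω·-2.5345 = -2.6126

(1.7357, -2.6126)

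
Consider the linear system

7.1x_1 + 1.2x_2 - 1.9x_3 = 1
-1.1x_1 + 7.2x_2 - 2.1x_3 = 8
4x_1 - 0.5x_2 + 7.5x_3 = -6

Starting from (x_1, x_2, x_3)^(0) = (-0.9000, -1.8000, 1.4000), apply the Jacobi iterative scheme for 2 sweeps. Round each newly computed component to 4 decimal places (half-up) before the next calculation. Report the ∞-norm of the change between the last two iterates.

1.0302

Iteration 1:
  x_1 = (1 - (1.2)·-1.8000 - (-1.9)·1.4000) / (7.1) = 0.8197
  x_2 = (8 - (-1.1)·-0.9000 - (-2.1)·1.4000) / (7.2) = 1.3819
  x_3 = (-6 - (4)·-0.9000 - (-0.5)·-1.8000) / (7.5) = -0.4400
Iteration 2:
  x_1 = (1 - (1.2)·1.3819 - (-1.9)·-0.4400) / (7.1) = -0.2105
  x_2 = (8 - (-1.1)·0.8197 - (-2.1)·-0.4400) / (7.2) = 1.1080
  x_3 = (-6 - (4)·0.8197 - (-0.5)·1.3819) / (7.5) = -1.1450
Change: (-1.0302, -0.2739, -0.7050) → max |·| = 1.0302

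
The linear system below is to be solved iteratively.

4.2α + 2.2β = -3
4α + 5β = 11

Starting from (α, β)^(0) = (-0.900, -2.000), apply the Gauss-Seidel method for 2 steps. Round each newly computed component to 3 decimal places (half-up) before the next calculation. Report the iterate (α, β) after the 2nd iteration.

Iteration 1:
  α = (-3 - (2.2)·-2.000) / (4.2) = 0.333
  β = (11 - (4)·0.333) / (5) = 1.934
Iteration 2:
  α = (-3 - (2.2)·1.934) / (4.2) = -1.727
  β = (11 - (4)·-1.727) / (5) = 3.582

(-1.727, 3.582)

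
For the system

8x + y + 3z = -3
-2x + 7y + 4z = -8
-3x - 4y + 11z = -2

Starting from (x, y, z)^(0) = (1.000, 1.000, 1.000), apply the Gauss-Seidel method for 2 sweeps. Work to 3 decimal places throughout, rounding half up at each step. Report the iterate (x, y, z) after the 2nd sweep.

(0.296, -0.410, -0.250)

Iteration 1:
  x = (-3 - (1)·1.000 - (3)·1.000) / (8) = -0.875
  y = (-8 - (-2)·-0.875 - (4)·1.000) / (7) = -1.964
  z = (-2 - (-3)·-0.875 - (-4)·-1.964) / (11) = -1.135
Iteration 2:
  x = (-3 - (1)·-1.964 - (3)·-1.135) / (8) = 0.296
  y = (-8 - (-2)·0.296 - (4)·-1.135) / (7) = -0.410
  z = (-2 - (-3)·0.296 - (-4)·-0.410) / (11) = -0.250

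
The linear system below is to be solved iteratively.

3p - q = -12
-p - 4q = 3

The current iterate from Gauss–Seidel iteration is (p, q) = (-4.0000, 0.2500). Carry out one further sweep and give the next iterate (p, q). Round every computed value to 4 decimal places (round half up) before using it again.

One sweep:
  p = (-12 - (-1)·0.2500) / (3) = -3.9167
  q = (3 - (-1)·-3.9167) / (-4) = 0.2292

(-3.9167, 0.2292)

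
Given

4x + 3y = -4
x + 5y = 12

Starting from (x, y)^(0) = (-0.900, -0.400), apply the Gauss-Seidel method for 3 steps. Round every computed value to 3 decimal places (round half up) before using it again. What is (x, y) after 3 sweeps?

Iteration 1:
  x = (-4 - (3)·-0.400) / (4) = -0.700
  y = (12 - (1)·-0.700) / (5) = 2.540
Iteration 2:
  x = (-4 - (3)·2.540) / (4) = -2.905
  y = (12 - (1)·-2.905) / (5) = 2.981
Iteration 3:
  x = (-4 - (3)·2.981) / (4) = -3.236
  y = (12 - (1)·-3.236) / (5) = 3.047

(-3.236, 3.047)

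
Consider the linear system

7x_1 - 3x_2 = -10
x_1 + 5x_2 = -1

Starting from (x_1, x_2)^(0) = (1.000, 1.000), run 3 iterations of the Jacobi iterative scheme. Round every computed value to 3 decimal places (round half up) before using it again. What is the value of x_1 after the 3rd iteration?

-1.429

Iteration 1:
  x_1 = (-10 - (-3)·1.000) / (7) = -1.000
  x_2 = (-1 - (1)·1.000) / (5) = -0.400
Iteration 2:
  x_1 = (-10 - (-3)·-0.400) / (7) = -1.600
  x_2 = (-1 - (1)·-1.000) / (5) = 0.000
Iteration 3:
  x_1 = (-10 - (-3)·0.000) / (7) = -1.429
  x_2 = (-1 - (1)·-1.600) / (5) = 0.120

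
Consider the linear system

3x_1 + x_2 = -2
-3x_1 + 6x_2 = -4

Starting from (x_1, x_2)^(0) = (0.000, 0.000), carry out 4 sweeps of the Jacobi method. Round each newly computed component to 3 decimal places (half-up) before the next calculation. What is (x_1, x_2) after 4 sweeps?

(-0.370, -0.833)

Iteration 1:
  x_1 = (-2 - (1)·0.000) / (3) = -0.667
  x_2 = (-4 - (-3)·0.000) / (6) = -0.667
Iteration 2:
  x_1 = (-2 - (1)·-0.667) / (3) = -0.444
  x_2 = (-4 - (-3)·-0.667) / (6) = -1.000
Iteration 3:
  x_1 = (-2 - (1)·-1.000) / (3) = -0.333
  x_2 = (-4 - (-3)·-0.444) / (6) = -0.889
Iteration 4:
  x_1 = (-2 - (1)·-0.889) / (3) = -0.370
  x_2 = (-4 - (-3)·-0.333) / (6) = -0.833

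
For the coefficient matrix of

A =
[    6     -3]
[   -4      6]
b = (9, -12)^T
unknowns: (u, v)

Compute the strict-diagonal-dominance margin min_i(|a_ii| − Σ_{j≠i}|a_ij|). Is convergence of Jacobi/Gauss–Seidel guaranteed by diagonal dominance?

2

row 1: |6| − (3) = 3
row 2: |6| − (4) = 2
minimum over rows = 2 → strictly diagonally dominant (convergence guaranteed)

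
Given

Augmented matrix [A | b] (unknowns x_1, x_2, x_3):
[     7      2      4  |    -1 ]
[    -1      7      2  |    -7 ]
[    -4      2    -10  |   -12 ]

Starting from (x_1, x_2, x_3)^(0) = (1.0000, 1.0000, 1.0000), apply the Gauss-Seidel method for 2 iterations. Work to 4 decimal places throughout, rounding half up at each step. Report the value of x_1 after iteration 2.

-0.4857

Iteration 1:
  x_1 = (-1 - (2)·1.0000 - (4)·1.0000) / (7) = -1.0000
  x_2 = (-7 - (-1)·-1.0000 - (2)·1.0000) / (7) = -1.4286
  x_3 = (-12 - (-4)·-1.0000 - (2)·-1.4286) / (-10) = 1.3143
Iteration 2:
  x_1 = (-1 - (2)·-1.4286 - (4)·1.3143) / (7) = -0.4857
  x_2 = (-7 - (-1)·-0.4857 - (2)·1.3143) / (7) = -1.4449
  x_3 = (-12 - (-4)·-0.4857 - (2)·-1.4449) / (-10) = 1.1053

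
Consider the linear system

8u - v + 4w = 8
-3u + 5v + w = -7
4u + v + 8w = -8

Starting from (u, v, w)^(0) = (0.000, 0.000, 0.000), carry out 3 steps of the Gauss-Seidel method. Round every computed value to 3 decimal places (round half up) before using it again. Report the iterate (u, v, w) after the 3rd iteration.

(1.870, 0.078, -1.945)

Iteration 1:
  u = (8 - (-1)·0.000 - (4)·0.000) / (8) = 1.000
  v = (-7 - (-3)·1.000 - (1)·0.000) / (5) = -0.800
  w = (-8 - (4)·1.000 - (1)·-0.800) / (8) = -1.400
Iteration 2:
  u = (8 - (-1)·-0.800 - (4)·-1.400) / (8) = 1.600
  v = (-7 - (-3)·1.600 - (1)·-1.400) / (5) = -0.160
  w = (-8 - (4)·1.600 - (1)·-0.160) / (8) = -1.780
Iteration 3:
  u = (8 - (-1)·-0.160 - (4)·-1.780) / (8) = 1.870
  v = (-7 - (-3)·1.870 - (1)·-1.780) / (5) = 0.078
  w = (-8 - (4)·1.870 - (1)·0.078) / (8) = -1.945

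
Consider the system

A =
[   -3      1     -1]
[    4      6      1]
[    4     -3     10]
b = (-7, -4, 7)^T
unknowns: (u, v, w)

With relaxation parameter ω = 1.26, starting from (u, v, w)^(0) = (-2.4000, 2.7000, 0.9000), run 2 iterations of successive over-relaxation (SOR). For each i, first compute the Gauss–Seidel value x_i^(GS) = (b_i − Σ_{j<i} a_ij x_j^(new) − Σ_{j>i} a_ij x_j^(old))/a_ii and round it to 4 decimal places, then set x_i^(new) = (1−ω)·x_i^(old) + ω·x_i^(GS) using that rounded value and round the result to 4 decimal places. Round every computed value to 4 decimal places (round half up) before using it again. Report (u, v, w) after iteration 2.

Iteration 1:
  u: GS value = (-7 - (1)·2.7000 - (-1)·0.9000) / (-3) = 2.9333;  u ← (1−ω)·-2.4000 + ω·2.9333 = 4.3200
  v: GS value = (-4 - (4)·4.3200 - (1)·0.9000) / (6) = -3.6967;  v ← (1−ω)·2.7000 + ω·-3.6967 = -5.3598
  w: GS value = (7 - (4)·4.3200 - (-3)·-5.3598) / (10) = -2.6359;  w ← (1−ω)·0.9000 + ω·-2.6359 = -3.5552
Iteration 2:
  u: GS value = (-7 - (1)·-5.3598 - (-1)·-3.5552) / (-3) = 1.7318;  u ← (1−ω)·4.3200 + ω·1.7318 = 1.0589
  v: GS value = (-4 - (4)·1.0589 - (1)·-3.5552) / (6) = -0.7801;  v ← (1−ω)·-5.3598 + ω·-0.7801 = 0.4106
  w: GS value = (7 - (4)·1.0589 - (-3)·0.4106) / (10) = 0.3996;  w ← (1−ω)·-3.5552 + ω·0.3996 = 1.4278

(1.0589, 0.4106, 1.4278)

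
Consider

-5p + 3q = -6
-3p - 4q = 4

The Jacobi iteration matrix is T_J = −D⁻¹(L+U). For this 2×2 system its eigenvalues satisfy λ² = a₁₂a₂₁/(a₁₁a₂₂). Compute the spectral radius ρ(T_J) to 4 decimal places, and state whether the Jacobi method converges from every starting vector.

a₁₂a₂₁/(a₁₁a₂₂) = (3)·(-3) / ((-5)·(-4)) = -0.450000
ρ = √|-0.450000| = √0.450000 = 0.6708
ρ < 1, so Jacobi converges

0.6708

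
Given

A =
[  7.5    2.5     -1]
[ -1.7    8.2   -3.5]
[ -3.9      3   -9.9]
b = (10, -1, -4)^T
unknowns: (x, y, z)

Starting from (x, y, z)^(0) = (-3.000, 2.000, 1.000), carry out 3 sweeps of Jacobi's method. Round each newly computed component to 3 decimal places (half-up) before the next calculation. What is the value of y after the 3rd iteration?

0.234

Iteration 1:
  x = (10 - (2.5)·2.000 - (-1)·1.000) / (7.5) = 0.800
  y = (-1 - (-1.7)·-3.000 - (-3.5)·1.000) / (8.2) = -0.317
  z = (-4 - (-3.9)·-3.000 - (3)·2.000) / (-9.9) = 2.192
Iteration 2:
  x = (10 - (2.5)·-0.317 - (-1)·2.192) / (7.5) = 1.731
  y = (-1 - (-1.7)·0.800 - (-3.5)·2.192) / (8.2) = 0.980
  z = (-4 - (-3.9)·0.800 - (3)·-0.317) / (-9.9) = -0.007
Iteration 3:
  x = (10 - (2.5)·0.980 - (-1)·-0.007) / (7.5) = 1.006
  y = (-1 - (-1.7)·1.731 - (-3.5)·-0.007) / (8.2) = 0.234
  z = (-4 - (-3.9)·1.731 - (3)·0.980) / (-9.9) = 0.019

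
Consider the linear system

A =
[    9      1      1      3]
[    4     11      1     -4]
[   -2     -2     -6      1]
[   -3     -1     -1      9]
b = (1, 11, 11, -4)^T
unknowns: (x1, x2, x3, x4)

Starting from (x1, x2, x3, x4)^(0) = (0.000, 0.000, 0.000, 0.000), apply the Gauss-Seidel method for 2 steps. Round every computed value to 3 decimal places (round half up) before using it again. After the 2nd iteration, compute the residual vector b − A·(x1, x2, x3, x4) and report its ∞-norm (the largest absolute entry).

0.462

Iteration 1:
  x1 = (1 - (1)·0.000 - (1)·0.000 - (3)·0.000) / (9) = 0.111
  x2 = (11 - (4)·0.111 - (1)·0.000 - (-4)·0.000) / (11) = 0.960
  x3 = (11 - (-2)·0.111 - (-2)·0.960 - (1)·0.000) / (-6) = -2.190
  x4 = (-4 - (-3)·0.111 - (-1)·0.960 - (-1)·-2.190) / (9) = -0.544
Iteration 2:
  x1 = (1 - (1)·0.960 - (1)·-2.190 - (3)·-0.544) / (9) = 0.429
  x2 = (11 - (4)·0.429 - (1)·-2.190 - (-4)·-0.544) / (11) = 0.845
  x3 = (11 - (-2)·0.429 - (-2)·0.845 - (1)·-0.544) / (-6) = -2.349
  x4 = (-4 - (-3)·0.429 - (-1)·0.845 - (-1)·-2.349) / (9) = -0.469
Residual b − A·x = (0.050, 0.462, -0.077, 0.004); ∞-norm = 0.462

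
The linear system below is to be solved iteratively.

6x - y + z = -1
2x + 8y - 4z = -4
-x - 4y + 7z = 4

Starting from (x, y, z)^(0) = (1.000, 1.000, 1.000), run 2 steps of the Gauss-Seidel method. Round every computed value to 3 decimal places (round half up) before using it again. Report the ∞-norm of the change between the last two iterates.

0.192

Iteration 1:
  x = (-1 - (-1)·1.000 - (1)·1.000) / (6) = -0.167
  y = (-4 - (2)·-0.167 - (-4)·1.000) / (8) = 0.042
  z = (4 - (-1)·-0.167 - (-4)·0.042) / (7) = 0.572
Iteration 2:
  x = (-1 - (-1)·0.042 - (1)·0.572) / (6) = -0.255
  y = (-4 - (2)·-0.255 - (-4)·0.572) / (8) = -0.150
  z = (4 - (-1)·-0.255 - (-4)·-0.150) / (7) = 0.449
Change: (-0.088, -0.192, -0.123) → max |·| = 0.192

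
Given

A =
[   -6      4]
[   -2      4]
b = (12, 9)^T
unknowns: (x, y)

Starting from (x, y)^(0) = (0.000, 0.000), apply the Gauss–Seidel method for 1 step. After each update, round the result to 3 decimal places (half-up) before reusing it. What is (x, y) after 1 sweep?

Iteration 1:
  x = (12 - (4)·0.000) / (-6) = -2.000
  y = (9 - (-2)·-2.000) / (4) = 1.250

(-2.000, 1.250)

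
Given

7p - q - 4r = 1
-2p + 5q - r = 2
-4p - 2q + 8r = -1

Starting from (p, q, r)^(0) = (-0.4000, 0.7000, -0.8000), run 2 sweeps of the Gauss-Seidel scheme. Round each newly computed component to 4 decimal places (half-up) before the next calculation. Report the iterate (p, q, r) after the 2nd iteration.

(0.0543, 0.3830, -0.0021)

Iteration 1:
  p = (1 - (-1)·0.7000 - (-4)·-0.8000) / (7) = -0.2143
  q = (2 - (-2)·-0.2143 - (-1)·-0.8000) / (5) = 0.1543
  r = (-1 - (-4)·-0.2143 - (-2)·0.1543) / (8) = -0.1936
Iteration 2:
  p = (1 - (-1)·0.1543 - (-4)·-0.1936) / (7) = 0.0543
  q = (2 - (-2)·0.0543 - (-1)·-0.1936) / (5) = 0.3830
  r = (-1 - (-4)·0.0543 - (-2)·0.3830) / (8) = -0.0021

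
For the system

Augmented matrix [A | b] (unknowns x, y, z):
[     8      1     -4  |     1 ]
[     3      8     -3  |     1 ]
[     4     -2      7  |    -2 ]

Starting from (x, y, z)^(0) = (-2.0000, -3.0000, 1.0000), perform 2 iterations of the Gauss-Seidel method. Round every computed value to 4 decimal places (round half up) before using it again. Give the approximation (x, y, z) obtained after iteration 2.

Iteration 1:
  x = (1 - (1)·-3.0000 - (-4)·1.0000) / (8) = 1.0000
  y = (1 - (3)·1.0000 - (-3)·1.0000) / (8) = 0.1250
  z = (-2 - (4)·1.0000 - (-2)·0.1250) / (7) = -0.8214
Iteration 2:
  x = (1 - (1)·0.1250 - (-4)·-0.8214) / (8) = -0.3013
  y = (1 - (3)·-0.3013 - (-3)·-0.8214) / (8) = -0.0700
  z = (-2 - (4)·-0.3013 - (-2)·-0.0700) / (7) = -0.1335

(-0.3013, -0.0700, -0.1335)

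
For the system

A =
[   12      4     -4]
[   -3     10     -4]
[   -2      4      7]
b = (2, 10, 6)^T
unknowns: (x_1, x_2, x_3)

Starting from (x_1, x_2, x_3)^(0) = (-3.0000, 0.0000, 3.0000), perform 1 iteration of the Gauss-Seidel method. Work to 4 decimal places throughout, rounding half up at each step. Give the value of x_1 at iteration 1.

Iteration 1:
  x_1 = (2 - (4)·0.0000 - (-4)·3.0000) / (12) = 1.1667
  x_2 = (10 - (-3)·1.1667 - (-4)·3.0000) / (10) = 2.5500
  x_3 = (6 - (-2)·1.1667 - (4)·2.5500) / (7) = -0.2667

1.1667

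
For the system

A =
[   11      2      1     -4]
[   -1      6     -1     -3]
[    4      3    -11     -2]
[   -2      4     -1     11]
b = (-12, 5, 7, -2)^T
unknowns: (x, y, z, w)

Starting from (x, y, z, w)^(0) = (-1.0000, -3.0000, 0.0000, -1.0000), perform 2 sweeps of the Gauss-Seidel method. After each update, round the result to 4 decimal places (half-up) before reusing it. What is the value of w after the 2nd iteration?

Iteration 1:
  x = (-12 - (2)·-3.0000 - (1)·0.0000 - (-4)·-1.0000) / (11) = -0.9091
  y = (5 - (-1)·-0.9091 - (-1)·0.0000 - (-3)·-1.0000) / (6) = 0.1818
  z = (7 - (4)·-0.9091 - (3)·0.1818 - (-2)·-1.0000) / (-11) = -0.7355
  w = (-2 - (-2)·-0.9091 - (4)·0.1818 - (-1)·-0.7355) / (11) = -0.4801
Iteration 2:
  x = (-12 - (2)·0.1818 - (1)·-0.7355 - (-4)·-0.4801) / (11) = -1.2317
  y = (5 - (-1)·-1.2317 - (-1)·-0.7355 - (-3)·-0.4801) / (6) = 0.2654
  z = (7 - (4)·-1.2317 - (3)·0.2654 - (-2)·-0.4801) / (-11) = -0.9246
  w = (-2 - (-2)·-1.2317 - (4)·0.2654 - (-1)·-0.9246) / (11) = -0.5863

-0.5863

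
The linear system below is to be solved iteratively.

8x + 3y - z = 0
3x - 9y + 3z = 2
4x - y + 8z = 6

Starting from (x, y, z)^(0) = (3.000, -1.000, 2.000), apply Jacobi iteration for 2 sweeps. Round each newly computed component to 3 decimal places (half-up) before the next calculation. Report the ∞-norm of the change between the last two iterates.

Iteration 1:
  x = (0 - (3)·-1.000 - (-1)·2.000) / (8) = 0.625
  y = (2 - (3)·3.000 - (3)·2.000) / (-9) = 1.444
  z = (6 - (4)·3.000 - (-1)·-1.000) / (8) = -0.875
Iteration 2:
  x = (0 - (3)·1.444 - (-1)·-0.875) / (8) = -0.651
  y = (2 - (3)·0.625 - (3)·-0.875) / (-9) = -0.306
  z = (6 - (4)·0.625 - (-1)·1.444) / (8) = 0.618
Change: (-1.276, -1.750, 1.493) → max |·| = 1.750

1.750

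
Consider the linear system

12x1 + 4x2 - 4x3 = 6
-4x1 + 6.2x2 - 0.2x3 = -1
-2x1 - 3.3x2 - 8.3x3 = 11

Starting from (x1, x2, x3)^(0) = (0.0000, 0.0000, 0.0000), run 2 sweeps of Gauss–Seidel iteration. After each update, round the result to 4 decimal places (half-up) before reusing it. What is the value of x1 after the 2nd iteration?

Iteration 1:
  x1 = (6 - (4)·0.0000 - (-4)·0.0000) / (12) = 0.5000
  x2 = (-1 - (-4)·0.5000 - (-0.2)·0.0000) / (6.2) = 0.1613
  x3 = (11 - (-2)·0.5000 - (-3.3)·0.1613) / (-8.3) = -1.5099
Iteration 2:
  x1 = (6 - (4)·0.1613 - (-4)·-1.5099) / (12) = -0.0571
  x2 = (-1 - (-4)·-0.0571 - (-0.2)·-1.5099) / (6.2) = -0.2468
  x3 = (11 - (-2)·-0.0571 - (-3.3)·-0.2468) / (-8.3) = -1.2134

-0.0571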